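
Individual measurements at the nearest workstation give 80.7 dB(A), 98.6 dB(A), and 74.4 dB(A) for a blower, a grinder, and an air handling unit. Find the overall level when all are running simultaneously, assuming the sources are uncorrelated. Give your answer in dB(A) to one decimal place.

98.7 dB(A)

Incoherent sources combine by intensity addition: L_total = 10·log₁₀(Σ 10^(L_i/10)).
Σ 10^(L/10) = 10^(80.7/10) + 10^(98.6/10) + 10^(74.4/10) = 7.389e+09.
L_total = 10·log₁₀(7.389e+09) = 98.69 dB(A).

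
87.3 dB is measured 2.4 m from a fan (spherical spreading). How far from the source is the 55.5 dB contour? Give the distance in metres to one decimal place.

For a point source L₁ − L₂ = 20·log₁₀(r₂/r₁), so r₂ = r₁·10^((L₁−L₂)/20).
r₂ = 2.4·10^((87.3−55.5)/20) = 2.4·10^(31.8/20) = 93.37 m.

93.4 m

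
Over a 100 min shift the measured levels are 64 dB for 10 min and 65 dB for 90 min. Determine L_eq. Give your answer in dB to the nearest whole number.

The energy average is taken in the linear domain: L_eq = 10·log₁₀[(Σ tᵢ·10^(Lᵢ/10))/T], T = 100 min.
Σ tᵢ·10^(Lᵢ/10) = 10·10^(64/10) + 90·10^(65/10) = 3.097e+08.
L_eq = 10·log₁₀(3.097e+08/100) = 64.91 dB.

65 dB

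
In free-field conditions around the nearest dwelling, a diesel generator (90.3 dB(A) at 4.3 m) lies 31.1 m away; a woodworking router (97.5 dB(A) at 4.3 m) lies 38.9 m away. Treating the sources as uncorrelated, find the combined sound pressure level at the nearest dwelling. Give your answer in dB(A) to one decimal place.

Apply inverse-square spreading to bring every level to the receiver, then sum 10^(L/10).
diesel generator: 90.3 − 20·log₁₀(31.1/4.3) = 90.3 − 17.19 = 73.11 dB(A).
woodworking router: 97.5 − 20·log₁₀(38.9/4.3) = 97.5 − 19.13 = 78.37 dB(A).
Σ 10^(L/10) = 8.920e+07 → L_total = 10·log₁₀(8.920e+07) = 79.50 dB(A).

79.5 dB(A)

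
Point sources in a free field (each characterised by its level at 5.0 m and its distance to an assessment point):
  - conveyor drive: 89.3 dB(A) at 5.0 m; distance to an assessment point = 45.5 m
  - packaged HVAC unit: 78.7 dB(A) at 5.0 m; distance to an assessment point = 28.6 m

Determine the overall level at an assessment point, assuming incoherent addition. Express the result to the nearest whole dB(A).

Propagate each source to the receiver with L = L_ref − 20·log₁₀(r/r_ref), then add intensities.
conveyor drive: 89.3 − 20·log₁₀(45.5/5.0) = 89.3 − 19.18 = 70.12 dB(A).
packaged HVAC unit: 78.7 − 20·log₁₀(28.6/5.0) = 78.7 − 15.15 = 63.55 dB(A).
Σ 10^(L/10) = 1.254e+07 → L_total = 10·log₁₀(1.254e+07) = 70.98 dB(A).

71 dB(A)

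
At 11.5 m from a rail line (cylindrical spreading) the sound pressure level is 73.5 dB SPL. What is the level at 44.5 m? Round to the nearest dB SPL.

For a line source, L₂ = L₁ − 10·log₁₀(r₂/r₁).
L₂ = 73.5 − 10·log₁₀(44.5/11.5) = 73.5 − 5.877 = 67.62 dB SPL.

68 dB SPL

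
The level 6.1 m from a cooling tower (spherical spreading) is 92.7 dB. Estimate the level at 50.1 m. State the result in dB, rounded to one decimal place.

For a point source, L₂ = L₁ − 20·log₁₀(r₂/r₁).
L₂ = 92.7 − 20·log₁₀(50.1/6.1) = 92.7 − 18.290 = 74.41 dB.

74.4 dB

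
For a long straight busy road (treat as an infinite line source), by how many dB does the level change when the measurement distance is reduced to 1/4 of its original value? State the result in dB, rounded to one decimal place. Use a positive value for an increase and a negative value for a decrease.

+6.0 dB

Line-source spreading: ΔL = −10·log₁₀(r₂/r₁).
ΔL = −10·log₁₀(0.25) = +6.02 dB.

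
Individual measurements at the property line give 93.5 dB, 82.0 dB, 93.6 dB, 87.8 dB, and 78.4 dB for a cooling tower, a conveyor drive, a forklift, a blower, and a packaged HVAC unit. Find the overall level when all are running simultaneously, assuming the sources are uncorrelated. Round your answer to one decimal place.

97.3 dB

For uncorrelated sources the intensities add, so convert each level to linear form, sum, and take 10·log₁₀ of the total.
Σ 10^(L/10) = 10^(93.5/10) + 10^(82.0/10) + 10^(93.6/10) + 10^(87.8/10) + 10^(78.4/10) = 5.360e+09.
L_total = 10·log₁₀(5.360e+09) = 97.29 dB.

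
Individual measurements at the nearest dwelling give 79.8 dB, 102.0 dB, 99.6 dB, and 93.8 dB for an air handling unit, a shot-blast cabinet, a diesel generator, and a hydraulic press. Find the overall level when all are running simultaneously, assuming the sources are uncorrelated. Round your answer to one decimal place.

104.4 dB

Incoherent sources combine by intensity addition: L_total = 10·log₁₀(Σ 10^(L_i/10)).
Σ 10^(L/10) = 10^(79.8/10) + 10^(102.0/10) + 10^(99.6/10) + 10^(93.8/10) = 2.746e+10.
L_total = 10·log₁₀(2.746e+10) = 104.39 dB.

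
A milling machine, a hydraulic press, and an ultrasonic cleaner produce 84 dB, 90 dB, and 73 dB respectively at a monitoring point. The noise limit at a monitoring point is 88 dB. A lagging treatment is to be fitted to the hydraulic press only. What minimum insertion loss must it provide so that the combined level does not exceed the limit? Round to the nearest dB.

4 dB

Everything except the hydraulic press sums to 10^(84/10) + 10^(73/10) = 2.711e+08 in linear terms, 84.33 dB.
The limit corresponds to 10^(88/10) = 6.310e+08; subtracting the fixed part leaves 3.598e+08 for the hydraulic press, i.e. 85.56 dB.
Required insertion loss = 90 − 85.56 = 4.44 dB.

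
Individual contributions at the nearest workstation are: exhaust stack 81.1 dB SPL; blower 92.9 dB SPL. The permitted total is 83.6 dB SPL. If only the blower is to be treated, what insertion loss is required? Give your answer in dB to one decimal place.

Everything except the blower sums to 10^(81.1/10) = 1.288e+08 in linear terms, 81.10 dB SPL.
The limit corresponds to 10^(83.6/10) = 2.291e+08; subtracting the fixed part leaves 1.003e+08 for the blower, i.e. 80.01 dB SPL.
So the blower must be reduced from 92.9 to 80.01 dB SPL: IL = 12.89 dB.

12.9 dB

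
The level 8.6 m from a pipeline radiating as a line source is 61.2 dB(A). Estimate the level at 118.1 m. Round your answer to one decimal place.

49.8 dB(A)

Cylindrical spreading from a line source gives a 10·log₁₀(r₂/r₁) drop.
L₂ = 61.2 − 10·log₁₀(118.1/8.6) = 61.2 − 11.378 = 49.82 dB(A).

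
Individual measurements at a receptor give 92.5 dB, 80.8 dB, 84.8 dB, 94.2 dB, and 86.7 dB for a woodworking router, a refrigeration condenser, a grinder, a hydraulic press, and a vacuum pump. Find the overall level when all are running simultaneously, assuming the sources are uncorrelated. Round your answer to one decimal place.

Incoherent sources combine by intensity addition: L_total = 10·log₁₀(Σ 10^(L_i/10)).
Σ 10^(L/10) = 10^(92.5/10) + 10^(80.8/10) + 10^(84.8/10) + 10^(94.2/10) + 10^(86.7/10) = 5.299e+09.
L_total = 10·log₁₀(5.299e+09) = 97.24 dB.

97.2 dB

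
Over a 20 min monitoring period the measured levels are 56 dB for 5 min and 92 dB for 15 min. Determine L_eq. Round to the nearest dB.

L_eq = 10·log₁₀[(1/T)·Σ tᵢ·10^(Lᵢ/10)] with T = 20 min.
Σ tᵢ·10^(Lᵢ/10) = 5·10^(56/10) + 15·10^(92/10) = 2.378e+10.
L_eq = 10·log₁₀(2.378e+10/20) = 90.75 dB.

91 dB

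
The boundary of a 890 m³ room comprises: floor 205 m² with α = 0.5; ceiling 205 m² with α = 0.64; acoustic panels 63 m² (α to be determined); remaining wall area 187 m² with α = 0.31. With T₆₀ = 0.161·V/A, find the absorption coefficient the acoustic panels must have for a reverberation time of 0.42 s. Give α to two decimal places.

0.79

A = 0.161·V/T₆₀ = 0.161·890/0.42 = 341.17 m² sabins.
Absorption from the other surfaces = 205·0.5 + 205·0.64 + 187·0.31 = 291.67 m², so the acoustic panels must supply 49.50 m² over 63 m².
α = 49.50/63 = 0.786.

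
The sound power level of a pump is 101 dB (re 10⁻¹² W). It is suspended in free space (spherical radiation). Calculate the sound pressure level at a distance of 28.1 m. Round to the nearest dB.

Free-field spherical radiation: L_p = L_w − 10·log₁₀(4π·r²), r = 28.1 m.
4π·r² = 9923 m², 10·log₁₀ of that is 39.966 dB.
L_p = 101 − 39.966 = 61.03 dB.

61 dB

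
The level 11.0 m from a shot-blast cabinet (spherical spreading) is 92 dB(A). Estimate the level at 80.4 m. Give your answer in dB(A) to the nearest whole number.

For a point source, L₂ = L₁ − 20·log₁₀(r₂/r₁).
L₂ = 92 − 20·log₁₀(80.4/11.0) = 92 − 17.277 = 74.72 dB(A).

75 dB(A)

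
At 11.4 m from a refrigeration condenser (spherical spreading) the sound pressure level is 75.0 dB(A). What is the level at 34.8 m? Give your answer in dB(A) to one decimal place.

For a point source, L₂ = L₁ − 20·log₁₀(r₂/r₁).
L₂ = 75.0 − 20·log₁₀(34.8/11.4) = 75.0 − 9.693 = 65.31 dB(A).

65.3 dB(A)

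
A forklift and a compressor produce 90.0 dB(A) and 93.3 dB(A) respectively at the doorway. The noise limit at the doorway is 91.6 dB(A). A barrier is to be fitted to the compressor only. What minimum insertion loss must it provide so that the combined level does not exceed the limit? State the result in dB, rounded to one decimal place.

Fixed contribution from the other source: Σ 10^(L/10) = 10^(90.0/10) = 1.000e+09 (90.00 dB(A)).
The limit corresponds to 10^(91.6/10) = 1.445e+09; subtracting the fixed part leaves 4.454e+08 for the compressor, i.e. 86.49 dB(A).
Required insertion loss = 93.3 − 86.49 = 6.81 dB.

6.8 dB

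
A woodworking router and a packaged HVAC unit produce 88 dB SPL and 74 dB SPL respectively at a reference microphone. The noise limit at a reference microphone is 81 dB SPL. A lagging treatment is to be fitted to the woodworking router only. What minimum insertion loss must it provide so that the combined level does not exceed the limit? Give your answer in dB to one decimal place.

8.0 dB

Everything except the woodworking router sums to 10^(74/10) = 2.512e+07 in linear terms, 74.00 dB SPL.
To meet 81 dB SPL overall, the treated woodworking router may contribute at most 10^(81/10) − 2.512e+07 = 1.008e+08, i.e. 80.03 dB SPL.
Required insertion loss = 88 − 80.03 = 7.97 dB.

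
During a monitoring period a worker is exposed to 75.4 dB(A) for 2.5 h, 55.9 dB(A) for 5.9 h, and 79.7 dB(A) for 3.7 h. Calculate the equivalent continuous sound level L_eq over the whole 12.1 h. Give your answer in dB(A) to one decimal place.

75.5 dB(A)

Weight each interval's intensity by its duration and average over T = 12.1 h:
Σ tᵢ·10^(Lᵢ/10) = 2.5·10^(75.4/10) + 5.9·10^(55.9/10) + 3.7·10^(79.7/10) = 4.343e+08.
L_eq = 10·log₁₀(4.343e+08/12.1) = 75.55 dB(A).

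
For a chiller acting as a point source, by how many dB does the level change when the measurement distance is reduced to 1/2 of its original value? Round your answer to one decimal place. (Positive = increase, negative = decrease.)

+6.0 dB

Point-source spreading: ΔL = −20·log₁₀(r₂/r₁).
ΔL = −20·log₁₀(0.5) = +6.02 dB.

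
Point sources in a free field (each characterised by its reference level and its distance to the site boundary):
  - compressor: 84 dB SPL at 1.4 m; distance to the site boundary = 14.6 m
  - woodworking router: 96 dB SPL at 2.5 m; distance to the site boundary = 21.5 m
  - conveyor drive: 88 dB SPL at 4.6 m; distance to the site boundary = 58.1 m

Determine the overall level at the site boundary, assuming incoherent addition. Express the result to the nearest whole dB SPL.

78 dB SPL

First find each source's level at the receiver (point-source: −20·log₁₀(r/r_ref)), then combine on an intensity basis.
compressor: 84 − 20·log₁₀(14.6/1.4) = 84 − 20.36 = 63.64 dB SPL.
woodworking router: 96 − 20·log₁₀(21.5/2.5) = 96 − 18.69 = 77.31 dB SPL.
conveyor drive: 88 − 20·log₁₀(58.1/4.6) = 88 − 22.03 = 65.97 dB SPL.
Σ 10^(L/10) = 6.009e+07 → L_total = 10·log₁₀(6.009e+07) = 77.79 dB SPL.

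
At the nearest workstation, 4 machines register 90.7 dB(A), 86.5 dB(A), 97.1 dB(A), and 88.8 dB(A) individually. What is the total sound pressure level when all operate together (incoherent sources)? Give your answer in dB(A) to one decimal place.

98.8 dB(A)

For uncorrelated sources the intensities add, so convert each level to linear form, sum, and take 10·log₁₀ of the total.
Σ 10^(L/10) = 10^(90.7/10) + 10^(86.5/10) + 10^(97.1/10) + 10^(88.8/10) = 7.509e+09.
L_total = 10·log₁₀(7.509e+09) = 98.76 dB(A).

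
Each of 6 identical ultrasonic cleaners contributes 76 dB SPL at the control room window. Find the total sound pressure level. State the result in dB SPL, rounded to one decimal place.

83.8 dB SPL

L_total = L₁ + 10·log₁₀ N for N identical incoherent sources.
L_total = 76 + 10·log₁₀(6) = 76 + 7.782 = 83.78 dB SPL.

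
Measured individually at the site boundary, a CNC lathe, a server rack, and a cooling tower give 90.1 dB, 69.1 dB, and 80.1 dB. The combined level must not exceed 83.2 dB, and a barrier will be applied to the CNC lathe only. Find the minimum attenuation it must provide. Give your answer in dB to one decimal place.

Everything except the CNC lathe sums to 10^(69.1/10) + 10^(80.1/10) = 1.105e+08 in linear terms, 80.43 dB.
To meet 83.2 dB overall, the treated CNC lathe may contribute at most 10^(83.2/10) − 1.105e+08 = 9.847e+07, i.e. 79.93 dB.
So the CNC lathe must be reduced from 90.1 to 79.93 dB: IL = 10.17 dB.

10.2 dB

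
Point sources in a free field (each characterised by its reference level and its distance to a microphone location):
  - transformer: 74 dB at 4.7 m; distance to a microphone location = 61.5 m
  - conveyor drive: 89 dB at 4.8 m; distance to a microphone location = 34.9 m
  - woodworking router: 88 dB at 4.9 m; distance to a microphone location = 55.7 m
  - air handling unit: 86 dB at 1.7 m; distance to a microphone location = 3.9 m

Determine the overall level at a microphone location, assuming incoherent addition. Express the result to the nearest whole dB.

Apply inverse-square spreading to bring every level to the receiver, then sum 10^(L/10).
transformer: 74 − 20·log₁₀(61.5/4.7) = 74 − 22.34 = 51.66 dB.
conveyor drive: 89 − 20·log₁₀(34.9/4.8) = 89 − 17.23 = 71.77 dB.
woodworking router: 88 − 20·log₁₀(55.7/4.9) = 88 − 21.11 = 66.89 dB.
air handling unit: 86 − 20·log₁₀(3.9/1.7) = 86 − 7.21 = 78.79 dB.
Σ 10^(L/10) = 9.570e+07 → L_total = 10·log₁₀(9.570e+07) = 79.81 dB.

80 dB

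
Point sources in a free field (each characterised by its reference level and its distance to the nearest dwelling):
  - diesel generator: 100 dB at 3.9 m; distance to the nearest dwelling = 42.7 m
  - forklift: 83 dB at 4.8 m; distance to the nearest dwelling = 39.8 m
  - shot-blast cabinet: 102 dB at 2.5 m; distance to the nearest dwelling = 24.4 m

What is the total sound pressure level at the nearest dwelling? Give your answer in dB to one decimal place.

84.0 dB

Apply inverse-square spreading to bring every level to the receiver, then sum 10^(L/10).
diesel generator: 100 − 20·log₁₀(42.7/3.9) = 100 − 20.79 = 79.21 dB.
forklift: 83 − 20·log₁₀(39.8/4.8) = 83 − 18.37 = 64.63 dB.
shot-blast cabinet: 102 − 20·log₁₀(24.4/2.5) = 102 − 19.79 = 82.21 dB.
Σ 10^(L/10) = 2.527e+08 → L_total = 10·log₁₀(2.527e+08) = 84.03 dB.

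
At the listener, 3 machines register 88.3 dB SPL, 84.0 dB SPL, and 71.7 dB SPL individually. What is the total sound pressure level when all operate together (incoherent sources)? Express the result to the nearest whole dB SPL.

Incoherent sources combine by intensity addition: L_total = 10·log₁₀(Σ 10^(L_i/10)).
Σ 10^(L/10) = 10^(88.3/10) + 10^(84.0/10) + 10^(71.7/10) = 9.421e+08.
L_total = 10·log₁₀(9.421e+08) = 89.74 dB SPL.

90 dB SPL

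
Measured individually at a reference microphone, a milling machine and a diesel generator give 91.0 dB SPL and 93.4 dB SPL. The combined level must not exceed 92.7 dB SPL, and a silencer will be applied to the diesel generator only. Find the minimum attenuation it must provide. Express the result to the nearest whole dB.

6 dB

Everything except the diesel generator sums to 10^(91.0/10) = 1.259e+09 in linear terms, 91.00 dB SPL.
To meet 92.7 dB SPL overall, the treated diesel generator may contribute at most 10^(92.7/10) − 1.259e+09 = 6.032e+08, i.e. 87.80 dB SPL.
Required insertion loss = 93.4 − 87.80 = 5.60 dB.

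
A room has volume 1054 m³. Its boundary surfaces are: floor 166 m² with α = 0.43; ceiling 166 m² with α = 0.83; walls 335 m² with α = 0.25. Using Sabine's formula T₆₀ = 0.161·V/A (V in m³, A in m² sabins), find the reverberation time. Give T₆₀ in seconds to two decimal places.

0.58 s

Total absorption A = 166·0.43 + 166·0.83 + 335·0.25 = 292.91 m² sabins.
T₆₀ = 0.161 × 1054 / 292.91 = 0.579 s.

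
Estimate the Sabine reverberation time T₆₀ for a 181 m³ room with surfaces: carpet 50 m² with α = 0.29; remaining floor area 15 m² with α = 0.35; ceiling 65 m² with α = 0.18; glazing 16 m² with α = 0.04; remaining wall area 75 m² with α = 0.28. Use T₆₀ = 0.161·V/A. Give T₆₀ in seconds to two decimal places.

Total absorption A = 50·0.29 + 15·0.35 + 65·0.18 + 16·0.04 + 75·0.28 = 53.09 m² sabins.
T₆₀ = 0.161·V/A = 0.161·181/53.09 = 0.549 s.

0.55 s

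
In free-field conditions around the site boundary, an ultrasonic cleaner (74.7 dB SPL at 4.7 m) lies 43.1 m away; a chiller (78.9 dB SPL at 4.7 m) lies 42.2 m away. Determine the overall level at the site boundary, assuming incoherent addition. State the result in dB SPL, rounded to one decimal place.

Propagate each source to the receiver with L = L_ref − 20·log₁₀(r/r_ref), then add intensities.
ultrasonic cleaner: 74.7 − 20·log₁₀(43.1/4.7) = 74.7 − 19.25 = 55.45 dB SPL.
chiller: 78.9 − 20·log₁₀(42.2/4.7) = 78.9 − 19.06 = 59.84 dB SPL.
Σ 10^(L/10) = 1.314e+06 → L_total = 10·log₁₀(1.314e+06) = 61.19 dB SPL.

61.2 dB SPL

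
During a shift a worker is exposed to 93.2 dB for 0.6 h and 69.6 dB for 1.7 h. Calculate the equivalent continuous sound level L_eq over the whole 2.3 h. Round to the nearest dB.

87 dB

Weight each interval's intensity by its duration and average over T = 2.3 h:
Σ tᵢ·10^(Lᵢ/10) = 0.6·10^(93.2/10) + 1.7·10^(69.6/10) = 1.269e+09.
L_eq = 10·log₁₀(1.269e+09/2.3) = 87.42 dB.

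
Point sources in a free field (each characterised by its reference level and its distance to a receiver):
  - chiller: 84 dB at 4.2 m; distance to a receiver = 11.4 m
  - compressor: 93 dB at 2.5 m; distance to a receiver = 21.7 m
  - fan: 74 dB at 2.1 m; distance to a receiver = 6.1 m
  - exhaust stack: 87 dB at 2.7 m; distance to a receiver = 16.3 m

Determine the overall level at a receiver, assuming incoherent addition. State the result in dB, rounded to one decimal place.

78.9 dB

Apply inverse-square spreading to bring every level to the receiver, then sum 10^(L/10).
chiller: 84 − 20·log₁₀(11.4/4.2) = 84 − 8.67 = 75.33 dB.
compressor: 93 − 20·log₁₀(21.7/2.5) = 93 − 18.77 = 74.23 dB.
fan: 74 − 20·log₁₀(6.1/2.1) = 74 − 9.26 = 64.74 dB.
exhaust stack: 87 − 20·log₁₀(16.3/2.7) = 87 − 15.62 = 71.38 dB.
Σ 10^(L/10) = 7.731e+07 → L_total = 10·log₁₀(7.731e+07) = 78.88 dB.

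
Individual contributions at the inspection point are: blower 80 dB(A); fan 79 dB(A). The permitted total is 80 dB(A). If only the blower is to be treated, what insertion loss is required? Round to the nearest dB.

Fixed contribution from the other source: Σ 10^(L/10) = 10^(79/10) = 7.943e+07 (79.00 dB(A)).
To meet 80 dB(A) overall, the treated blower may contribute at most 10^(80/10) − 7.943e+07 = 2.057e+07, i.e. 73.13 dB(A).
Required insertion loss = 80 − 73.13 = 6.87 dB.

7 dB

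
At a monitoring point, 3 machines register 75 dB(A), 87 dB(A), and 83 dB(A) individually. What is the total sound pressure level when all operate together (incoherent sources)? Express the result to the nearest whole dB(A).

Incoherent sources combine by intensity addition: L_total = 10·log₁₀(Σ 10^(L_i/10)).
Σ 10^(L/10) = 10^(75/10) + 10^(87/10) + 10^(83/10) = 7.323e+08.
L_total = 10·log₁₀(7.323e+08) = 88.65 dB(A).

89 dB(A)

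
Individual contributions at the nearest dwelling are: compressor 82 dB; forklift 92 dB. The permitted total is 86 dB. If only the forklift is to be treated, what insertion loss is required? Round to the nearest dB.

8 dB

Everything except the forklift sums to 10^(82/10) = 1.585e+08 in linear terms, 82.00 dB.
To meet 86 dB overall, the treated forklift may contribute at most 10^(86/10) − 1.585e+08 = 2.396e+08, i.e. 83.80 dB.
So the forklift must be reduced from 92 to 83.80 dB: IL = 8.20 dB.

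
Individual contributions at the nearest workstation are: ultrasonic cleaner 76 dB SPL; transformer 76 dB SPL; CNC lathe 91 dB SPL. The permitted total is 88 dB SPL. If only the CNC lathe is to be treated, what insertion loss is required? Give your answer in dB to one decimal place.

Everything except the CNC lathe sums to 10^(76/10) + 10^(76/10) = 7.962e+07 in linear terms, 79.01 dB SPL.
The limit corresponds to 10^(88/10) = 6.310e+08; subtracting the fixed part leaves 5.513e+08 for the CNC lathe, i.e. 87.41 dB SPL.
So the CNC lathe must be reduced from 91 to 87.41 dB SPL: IL = 3.59 dB.

3.6 dB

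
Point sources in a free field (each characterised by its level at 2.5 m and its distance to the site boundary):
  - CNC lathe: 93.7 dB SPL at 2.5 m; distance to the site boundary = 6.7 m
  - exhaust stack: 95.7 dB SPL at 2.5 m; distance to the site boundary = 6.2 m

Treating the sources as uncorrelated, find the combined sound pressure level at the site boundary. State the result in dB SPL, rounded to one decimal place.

Propagate each source to the receiver with L = L_ref − 20·log₁₀(r/r_ref), then add intensities.
CNC lathe: 93.7 − 20·log₁₀(6.7/2.5) = 93.7 − 8.56 = 85.14 dB SPL.
exhaust stack: 95.7 − 20·log₁₀(6.2/2.5) = 95.7 − 7.89 = 87.81 dB SPL.
Σ 10^(L/10) = 9.305e+08 → L_total = 10·log₁₀(9.305e+08) = 89.69 dB SPL.

89.7 dB SPL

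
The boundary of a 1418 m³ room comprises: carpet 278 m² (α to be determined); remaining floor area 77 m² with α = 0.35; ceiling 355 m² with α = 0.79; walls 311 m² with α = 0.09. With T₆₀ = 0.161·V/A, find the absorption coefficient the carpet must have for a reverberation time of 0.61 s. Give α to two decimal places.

0.14

A = 0.161·V/T₆₀ = 0.161·1418/0.61 = 374.26 m² sabins.
Absorption from the other surfaces = 77·0.35 + 355·0.79 + 311·0.09 = 335.39 m², so the carpet must supply 38.87 m² over 278 m².
α = 38.87/278 = 0.140.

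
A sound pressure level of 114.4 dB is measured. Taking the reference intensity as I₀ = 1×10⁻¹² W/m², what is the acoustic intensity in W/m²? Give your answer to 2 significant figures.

I = I₀·10^(L/10) = 10⁻¹² × 10^(114.4/10) = 10^(-0.560).

0.28 W/m²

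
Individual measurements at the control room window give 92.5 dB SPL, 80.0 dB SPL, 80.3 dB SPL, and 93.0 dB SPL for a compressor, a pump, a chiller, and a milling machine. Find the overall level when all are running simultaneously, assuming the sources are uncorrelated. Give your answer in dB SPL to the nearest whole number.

96 dB SPL

For uncorrelated sources the intensities add, so convert each level to linear form, sum, and take 10·log₁₀ of the total.
Σ 10^(L/10) = 10^(92.5/10) + 10^(80.0/10) + 10^(80.3/10) + 10^(93.0/10) = 3.981e+09.
L_total = 10·log₁₀(3.981e+09) = 96.00 dB SPL.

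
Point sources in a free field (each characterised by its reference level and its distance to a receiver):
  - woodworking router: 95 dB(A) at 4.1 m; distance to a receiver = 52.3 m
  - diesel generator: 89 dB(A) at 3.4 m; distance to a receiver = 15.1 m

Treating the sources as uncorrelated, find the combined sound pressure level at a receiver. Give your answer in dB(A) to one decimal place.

77.8 dB(A)

Propagate each source to the receiver with L = L_ref − 20·log₁₀(r/r_ref), then add intensities.
woodworking router: 95 − 20·log₁₀(52.3/4.1) = 95 − 22.11 = 72.89 dB(A).
diesel generator: 89 − 20·log₁₀(15.1/3.4) = 89 − 12.95 = 76.05 dB(A).
Σ 10^(L/10) = 5.971e+07 → L_total = 10·log₁₀(5.971e+07) = 77.76 dB(A).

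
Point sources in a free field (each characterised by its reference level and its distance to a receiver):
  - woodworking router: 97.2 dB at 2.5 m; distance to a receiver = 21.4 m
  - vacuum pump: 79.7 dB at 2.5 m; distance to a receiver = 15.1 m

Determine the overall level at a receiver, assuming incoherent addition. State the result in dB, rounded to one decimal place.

78.7 dB

Propagate each source to the receiver with L = L_ref − 20·log₁₀(r/r_ref), then add intensities.
woodworking router: 97.2 − 20·log₁₀(21.4/2.5) = 97.2 − 18.65 = 78.55 dB.
vacuum pump: 79.7 − 20·log₁₀(15.1/2.5) = 79.7 − 15.62 = 64.08 dB.
Σ 10^(L/10) = 7.418e+07 → L_total = 10·log₁₀(7.418e+07) = 78.70 dB.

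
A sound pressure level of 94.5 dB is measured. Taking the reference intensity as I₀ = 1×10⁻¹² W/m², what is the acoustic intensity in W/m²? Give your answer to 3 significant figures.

0.00282 W/m²

I = I₀·10^(L/10) = 10⁻¹² × 10^(94.5/10) = 10^(-2.550).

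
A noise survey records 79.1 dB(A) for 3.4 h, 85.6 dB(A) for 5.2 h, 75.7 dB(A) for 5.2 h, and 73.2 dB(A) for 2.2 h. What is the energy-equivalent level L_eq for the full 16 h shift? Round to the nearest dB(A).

82 dB(A)

The energy average is taken in the linear domain: L_eq = 10·log₁₀[(Σ tᵢ·10^(Lᵢ/10))/T], T = 16 h.
Σ tᵢ·10^(Lᵢ/10) = 3.4·10^(79.1/10) + 5.2·10^(85.6/10) + 5.2·10^(75.7/10) + 2.2·10^(73.2/10) = 2.404e+09.
L_eq = 10·log₁₀(2.404e+09/16) = 81.77 dB(A).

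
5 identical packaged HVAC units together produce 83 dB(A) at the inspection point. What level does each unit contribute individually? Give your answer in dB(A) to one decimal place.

Dividing the total intensity by 5 lowers the level by 10·log₁₀ 5 = 6.990 dB: L₁ = 83 − 6.990.

76.0 dB(A)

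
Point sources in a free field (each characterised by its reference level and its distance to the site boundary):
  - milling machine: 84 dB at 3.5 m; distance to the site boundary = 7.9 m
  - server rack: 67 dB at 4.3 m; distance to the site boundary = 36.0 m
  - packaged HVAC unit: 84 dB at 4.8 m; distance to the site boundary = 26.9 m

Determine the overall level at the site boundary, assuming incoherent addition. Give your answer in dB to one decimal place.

77.6 dB

First find each source's level at the receiver (point-source: −20·log₁₀(r/r_ref)), then combine on an intensity basis.
milling machine: 84 − 20·log₁₀(7.9/3.5) = 84 − 7.07 = 76.93 dB.
server rack: 67 − 20·log₁₀(36.0/4.3) = 67 − 18.46 = 48.54 dB.
packaged HVAC unit: 84 − 20·log₁₀(26.9/4.8) = 84 − 14.97 = 69.03 dB.
Σ 10^(L/10) = 5.737e+07 → L_total = 10·log₁₀(5.737e+07) = 77.59 dB.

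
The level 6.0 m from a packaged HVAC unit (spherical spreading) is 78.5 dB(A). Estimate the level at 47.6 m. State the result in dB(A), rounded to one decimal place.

Point-source attenuation: ΔL = 20·log₁₀(r₂/r₁) = 20·log₁₀(47.6/6.0) = 17.989 dB.
L₂ = 78.5 − 20·log₁₀(47.6/6.0) = 78.5 − 17.989 = 60.51 dB(A).

60.5 dB(A)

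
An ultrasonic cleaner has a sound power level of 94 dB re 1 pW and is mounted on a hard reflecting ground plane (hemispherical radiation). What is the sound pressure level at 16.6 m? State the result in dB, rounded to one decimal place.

61.6 dB

Free-field hemispherical radiation: L_p = L_w − 10·log₁₀(2π·r²), r = 16.6 m.
2π·r² = 1731 m², 10·log₁₀ of that is 32.384 dB.
L_p = 94 − 32.384 = 61.62 dB.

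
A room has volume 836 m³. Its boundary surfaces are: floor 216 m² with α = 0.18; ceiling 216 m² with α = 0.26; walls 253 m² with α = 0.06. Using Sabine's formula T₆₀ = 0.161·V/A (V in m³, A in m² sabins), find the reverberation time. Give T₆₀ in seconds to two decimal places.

1.22 s

A = Σ Sᵢαᵢ = 216·0.18 + 216·0.26 + 253·0.06 = 110.22 m².
T₆₀ = 0.161·V/A = 0.161·836/110.22 = 1.221 s.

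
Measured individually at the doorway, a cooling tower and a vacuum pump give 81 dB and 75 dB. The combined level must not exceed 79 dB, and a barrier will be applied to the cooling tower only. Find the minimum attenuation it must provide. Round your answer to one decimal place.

Everything except the cooling tower sums to 10^(75/10) = 3.162e+07 in linear terms, 75.00 dB.
The limit corresponds to 10^(79/10) = 7.943e+07; subtracting the fixed part leaves 4.781e+07 for the cooling tower, i.e. 76.80 dB.
So the cooling tower must be reduced from 81 to 76.80 dB: IL = 4.20 dB.

4.2 dB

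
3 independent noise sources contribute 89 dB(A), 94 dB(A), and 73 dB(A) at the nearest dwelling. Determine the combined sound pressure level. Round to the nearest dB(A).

95 dB(A)

For uncorrelated sources the intensities add, so convert each level to linear form, sum, and take 10·log₁₀ of the total.
Σ 10^(L/10) = 10^(89/10) + 10^(94/10) + 10^(73/10) = 3.326e+09.
L_total = 10·log₁₀(3.326e+09) = 95.22 dB(A).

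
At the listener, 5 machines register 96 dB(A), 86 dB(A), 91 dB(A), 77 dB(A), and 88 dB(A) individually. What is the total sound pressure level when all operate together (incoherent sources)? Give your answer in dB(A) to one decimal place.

98.0 dB(A)

For uncorrelated sources the intensities add, so convert each level to linear form, sum, and take 10·log₁₀ of the total.
Σ 10^(L/10) = 10^(96/10) + 10^(86/10) + 10^(91/10) + 10^(77/10) + 10^(88/10) = 6.319e+09.
L_total = 10·log₁₀(6.319e+09) = 98.01 dB(A).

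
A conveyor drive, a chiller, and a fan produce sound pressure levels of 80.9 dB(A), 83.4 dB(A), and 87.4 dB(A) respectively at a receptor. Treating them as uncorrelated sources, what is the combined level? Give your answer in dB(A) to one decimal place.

Incoherent sources combine by intensity addition: L_total = 10·log₁₀(Σ 10^(L_i/10)).
Σ 10^(L/10) = 10^(80.9/10) + 10^(83.4/10) + 10^(87.4/10) = 8.913e+08.
L_total = 10·log₁₀(8.913e+08) = 89.50 dB(A).

89.5 dB(A)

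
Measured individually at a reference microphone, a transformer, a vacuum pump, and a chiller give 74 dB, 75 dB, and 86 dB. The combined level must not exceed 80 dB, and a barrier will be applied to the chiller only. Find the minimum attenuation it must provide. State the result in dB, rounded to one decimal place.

9.6 dB

Fixed contribution from the other sources: Σ 10^(L/10) = 10^(74/10) + 10^(75/10) = 5.674e+07 (77.54 dB).
To meet 80 dB overall, the treated chiller may contribute at most 10^(80/10) − 5.674e+07 = 4.326e+07, i.e. 76.36 dB.
Required insertion loss = 86 − 76.36 = 9.64 dB.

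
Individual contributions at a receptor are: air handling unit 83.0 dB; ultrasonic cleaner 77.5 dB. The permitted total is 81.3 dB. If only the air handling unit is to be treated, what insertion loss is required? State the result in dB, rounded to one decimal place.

Fixed contribution from the other source: Σ 10^(L/10) = 10^(77.5/10) = 5.623e+07 (77.50 dB).
To meet 81.3 dB overall, the treated air handling unit may contribute at most 10^(81.3/10) − 5.623e+07 = 7.866e+07, i.e. 78.96 dB.
So the air handling unit must be reduced from 83.0 to 78.96 dB: IL = 4.04 dB.

4.0 dB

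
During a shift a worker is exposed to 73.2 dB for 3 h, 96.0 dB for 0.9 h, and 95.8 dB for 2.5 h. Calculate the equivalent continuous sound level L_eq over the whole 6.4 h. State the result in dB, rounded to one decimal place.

93.1 dB

Weight each interval's intensity by its duration and average over T = 6.4 h:
Σ tᵢ·10^(Lᵢ/10) = 3·10^(73.2/10) + 0.9·10^(96.0/10) + 2.5·10^(95.8/10) = 1.315e+10.
L_eq = 10·log₁₀(1.315e+10/6.4) = 93.13 dB.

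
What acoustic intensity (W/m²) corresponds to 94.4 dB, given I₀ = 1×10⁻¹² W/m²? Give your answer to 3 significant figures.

I = I₀·10^(L/10) = 10⁻¹² × 10^(94.4/10) = 10^(-2.560).

0.00275 W/m²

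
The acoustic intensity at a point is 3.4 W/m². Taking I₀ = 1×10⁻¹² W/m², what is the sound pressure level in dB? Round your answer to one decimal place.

125.3 dB

I/I₀ = 3.4/10⁻¹² = 3.4×10^12, and L = 10·log₁₀(I/I₀).
L = 10·(0.5315 + 12) = 125.31 dB.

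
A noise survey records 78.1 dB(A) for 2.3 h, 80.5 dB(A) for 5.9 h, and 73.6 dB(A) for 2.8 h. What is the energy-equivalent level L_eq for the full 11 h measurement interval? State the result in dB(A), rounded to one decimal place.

79.0 dB(A)

L_eq = 10·log₁₀[(1/T)·Σ tᵢ·10^(Lᵢ/10)] with T = 11 h.
Σ tᵢ·10^(Lᵢ/10) = 2.3·10^(78.1/10) + 5.9·10^(80.5/10) + 2.8·10^(73.6/10) = 8.746e+08.
L_eq = 10·log₁₀(8.746e+08/11) = 79.00 dB(A).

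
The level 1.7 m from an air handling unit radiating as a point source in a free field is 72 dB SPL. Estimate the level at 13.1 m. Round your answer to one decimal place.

54.3 dB SPL

For a point source, L₂ = L₁ − 20·log₁₀(r₂/r₁).
L₂ = 72 − 20·log₁₀(13.1/1.7) = 72 − 17.736 = 54.26 dB SPL.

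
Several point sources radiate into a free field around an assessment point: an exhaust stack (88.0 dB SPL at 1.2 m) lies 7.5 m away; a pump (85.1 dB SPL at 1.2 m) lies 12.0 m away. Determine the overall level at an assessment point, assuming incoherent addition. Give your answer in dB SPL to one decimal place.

72.9 dB SPL

Apply inverse-square spreading to bring every level to the receiver, then sum 10^(L/10).
exhaust stack: 88.0 − 20·log₁₀(7.5/1.2) = 88.0 − 15.92 = 72.08 dB SPL.
pump: 85.1 − 20·log₁₀(12.0/1.2) = 85.1 − 20.00 = 65.10 dB SPL.
Σ 10^(L/10) = 1.939e+07 → L_total = 10·log₁₀(1.939e+07) = 72.88 dB SPL.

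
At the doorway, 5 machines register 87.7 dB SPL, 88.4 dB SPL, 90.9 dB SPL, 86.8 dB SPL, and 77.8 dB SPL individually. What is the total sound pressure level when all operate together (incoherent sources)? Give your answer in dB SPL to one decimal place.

94.8 dB SPL

Incoherent sources combine by intensity addition: L_total = 10·log₁₀(Σ 10^(L_i/10)).
Σ 10^(L/10) = 10^(87.7/10) + 10^(88.4/10) + 10^(90.9/10) + 10^(86.8/10) + 10^(77.8/10) = 3.050e+09.
L_total = 10·log₁₀(3.050e+09) = 94.84 dB SPL.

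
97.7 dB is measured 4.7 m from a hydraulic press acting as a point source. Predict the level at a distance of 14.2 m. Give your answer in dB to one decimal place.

88.1 dB

Spherical spreading from a point source gives a 20·log₁₀(r₂/r₁) drop.
L₂ = 97.7 − 20·log₁₀(14.2/4.7) = 97.7 − 9.604 = 88.10 dB.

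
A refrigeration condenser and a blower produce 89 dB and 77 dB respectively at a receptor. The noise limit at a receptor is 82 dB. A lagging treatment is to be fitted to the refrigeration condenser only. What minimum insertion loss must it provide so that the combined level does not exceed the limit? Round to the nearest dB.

The untreated sources together contribute 10^(77/10) = 5.012e+07, i.e. 77.00 dB.
The limit corresponds to 10^(82/10) = 1.585e+08; subtracting the fixed part leaves 1.084e+08 for the refrigeration condenser, i.e. 80.35 dB.
Required insertion loss = 89 − 80.35 = 8.65 dB.

9 dB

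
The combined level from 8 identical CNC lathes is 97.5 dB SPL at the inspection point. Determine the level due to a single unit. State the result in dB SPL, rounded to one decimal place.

For N identical incoherent sources L_total = L₁ + 10·log₁₀ N, so L₁ = 97.5 − 10·log₁₀(8) = 97.5 − 9.031.

88.5 dB SPL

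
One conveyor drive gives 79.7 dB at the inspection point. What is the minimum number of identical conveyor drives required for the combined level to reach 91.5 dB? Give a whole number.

N identical sources give L₁ + 10·log₁₀ N, so require 10·log₁₀ N ≥ 91.5 − 79.7 = 11.8 dB.
N ≥ 10^(11.8/10) = 15.136, so N = 16.

16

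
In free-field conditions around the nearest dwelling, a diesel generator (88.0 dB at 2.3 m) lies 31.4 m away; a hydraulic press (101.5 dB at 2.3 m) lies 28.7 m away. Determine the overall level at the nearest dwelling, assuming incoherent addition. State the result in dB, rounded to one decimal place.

First find each source's level at the receiver (point-source: −20·log₁₀(r/r_ref)), then combine on an intensity basis.
diesel generator: 88.0 − 20·log₁₀(31.4/2.3) = 88.0 − 22.70 = 65.30 dB.
hydraulic press: 101.5 − 20·log₁₀(28.7/2.3) = 101.5 − 21.92 = 79.58 dB.
Σ 10^(L/10) = 9.410e+07 → L_total = 10·log₁₀(9.410e+07) = 79.74 dB.

79.7 dB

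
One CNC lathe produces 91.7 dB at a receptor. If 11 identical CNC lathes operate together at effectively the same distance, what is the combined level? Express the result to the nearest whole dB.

102 dB

L_total = L₁ + 10·log₁₀ N for N identical incoherent sources.
L_total = 91.7 + 10·log₁₀(11) = 91.7 + 10.414 = 102.11 dB.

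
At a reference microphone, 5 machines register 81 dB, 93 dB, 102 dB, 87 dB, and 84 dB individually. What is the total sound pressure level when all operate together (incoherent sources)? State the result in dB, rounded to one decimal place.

102.7 dB

For uncorrelated sources the intensities add, so convert each level to linear form, sum, and take 10·log₁₀ of the total.
Σ 10^(L/10) = 10^(81/10) + 10^(93/10) + 10^(102/10) + 10^(87/10) + 10^(84/10) = 1.872e+10.
L_total = 10·log₁₀(1.872e+10) = 102.72 dB.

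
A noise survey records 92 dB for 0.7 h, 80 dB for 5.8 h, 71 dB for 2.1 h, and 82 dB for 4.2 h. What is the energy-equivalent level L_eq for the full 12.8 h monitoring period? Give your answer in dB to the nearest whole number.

The energy average is taken in the linear domain: L_eq = 10·log₁₀[(Σ tᵢ·10^(Lᵢ/10))/T], T = 12.8 h.
Σ tᵢ·10^(Lᵢ/10) = 0.7·10^(92/10) + 5.8·10^(80/10) + 2.1·10^(71/10) + 4.2·10^(82/10) = 2.382e+09.
L_eq = 10·log₁₀(2.382e+09/12.8) = 82.70 dB.

83 dB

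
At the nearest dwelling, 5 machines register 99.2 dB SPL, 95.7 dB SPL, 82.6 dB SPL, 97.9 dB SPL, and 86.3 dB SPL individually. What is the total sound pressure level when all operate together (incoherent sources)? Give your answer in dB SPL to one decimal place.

102.7 dB SPL

Incoherent sources combine by intensity addition: L_total = 10·log₁₀(Σ 10^(L_i/10)).
Σ 10^(L/10) = 10^(99.2/10) + 10^(95.7/10) + 10^(82.6/10) + 10^(97.9/10) + 10^(86.3/10) = 1.881e+10.
L_total = 10·log₁₀(1.881e+10) = 102.74 dB SPL.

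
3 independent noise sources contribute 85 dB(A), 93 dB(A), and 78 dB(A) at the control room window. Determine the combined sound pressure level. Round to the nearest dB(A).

For uncorrelated sources the intensities add, so convert each level to linear form, sum, and take 10·log₁₀ of the total.
Σ 10^(L/10) = 10^(85/10) + 10^(93/10) + 10^(78/10) = 2.375e+09.
L_total = 10·log₁₀(2.375e+09) = 93.76 dB(A).

94 dB(A)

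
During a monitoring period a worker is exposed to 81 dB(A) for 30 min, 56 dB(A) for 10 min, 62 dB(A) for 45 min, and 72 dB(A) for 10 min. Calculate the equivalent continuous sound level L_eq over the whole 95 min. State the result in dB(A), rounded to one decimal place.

76.3 dB(A)

The energy average is taken in the linear domain: L_eq = 10·log₁₀[(Σ tᵢ·10^(Lᵢ/10))/T], T = 95 min.
Σ tᵢ·10^(Lᵢ/10) = 30·10^(81/10) + 10·10^(56/10) + 45·10^(62/10) + 10·10^(72/10) = 4.011e+09.
L_eq = 10·log₁₀(4.011e+09/95) = 76.25 dB(A).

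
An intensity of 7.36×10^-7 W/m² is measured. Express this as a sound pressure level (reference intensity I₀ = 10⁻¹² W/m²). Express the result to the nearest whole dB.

Dividing by I₀ shifts the exponent by 12: I/I₀ = 7.36×10^5.
L = 10·(0.8669 + 5) = 58.67 dB.

59 dB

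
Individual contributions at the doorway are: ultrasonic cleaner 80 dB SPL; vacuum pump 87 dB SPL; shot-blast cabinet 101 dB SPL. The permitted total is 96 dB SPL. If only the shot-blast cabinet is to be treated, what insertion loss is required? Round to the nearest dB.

Fixed contribution from the other sources: Σ 10^(L/10) = 10^(80/10) + 10^(87/10) = 6.012e+08 (87.79 dB SPL).
To meet 96 dB SPL overall, the treated shot-blast cabinet may contribute at most 10^(96/10) − 6.012e+08 = 3.380e+09, i.e. 95.29 dB SPL.
So the shot-blast cabinet must be reduced from 101 to 95.29 dB SPL: IL = 5.71 dB.

6 dB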